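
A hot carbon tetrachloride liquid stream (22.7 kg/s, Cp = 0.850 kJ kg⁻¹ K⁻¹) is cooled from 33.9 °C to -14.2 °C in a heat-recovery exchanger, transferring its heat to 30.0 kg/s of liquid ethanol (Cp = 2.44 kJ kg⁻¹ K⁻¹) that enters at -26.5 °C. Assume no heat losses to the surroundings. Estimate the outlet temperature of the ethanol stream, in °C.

T_c,out = -13.8 °C

Heat released by hot stream: Q = 22.7 × 0.850 × (33.9 − -14.2) = 928.09 kJ/s
Energy balance on cold side (adiabatic exchanger): Q = ṁ_c·Cp_c·(T_c,out − T_c,in)
T_c,out = -26.5 + 928.09/(30.0 × 2.44) = -13.821 °C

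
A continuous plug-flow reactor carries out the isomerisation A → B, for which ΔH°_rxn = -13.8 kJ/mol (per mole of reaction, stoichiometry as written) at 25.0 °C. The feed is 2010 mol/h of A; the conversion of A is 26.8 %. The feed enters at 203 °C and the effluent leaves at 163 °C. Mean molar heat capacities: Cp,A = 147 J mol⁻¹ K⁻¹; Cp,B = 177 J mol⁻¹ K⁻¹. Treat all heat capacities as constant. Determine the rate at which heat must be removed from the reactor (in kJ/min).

Extent of reaction ξ = 0.268 × 2010 = 538.68 mol/h
Reaction term: ξ·ΔH°_rxn = 538.68 × -13.8 = -7433.8 kJ/h
Sensible, feed 203→25 °C: -52594 kJ/h
Outlet flows (mol/h): A 1471.3, B 538.68
Sensible, products 25→163 °C: 43005 kJ/h
Q = ΔH = -17022 kJ/h = -4.7285 kW
Heat removed = 283.71 kJ/min

Q_out = 284 kJ/min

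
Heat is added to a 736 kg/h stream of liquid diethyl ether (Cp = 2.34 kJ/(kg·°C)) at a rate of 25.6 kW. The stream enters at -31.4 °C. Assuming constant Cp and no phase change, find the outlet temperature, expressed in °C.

T_out = 22.1 °C

Q = 25.6 kW = 92160 kJ/h
ΔT = Q/(ṁ·Cp) = 92160/(736×2.34) = 53.512 K
T_out = -31.4 + 53.512 = 22.112 °C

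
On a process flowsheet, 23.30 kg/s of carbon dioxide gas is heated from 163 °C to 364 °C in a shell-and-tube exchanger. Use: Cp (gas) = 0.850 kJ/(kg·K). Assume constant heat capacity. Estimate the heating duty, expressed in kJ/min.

Q = 239000 kJ/min

Q = ṁ·Cp·ΔT = 23.30 × 0.850 × (364 − 163) = 3980.8 kJ/s
Heating duty = 238850 kJ/min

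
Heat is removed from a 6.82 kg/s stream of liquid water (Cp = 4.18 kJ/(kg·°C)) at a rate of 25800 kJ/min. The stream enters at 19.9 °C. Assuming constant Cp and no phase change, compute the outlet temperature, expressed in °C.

T_out = 4.82 °C

Q = 25800 kJ/min = 430 kJ/s
ΔT = Q/(ṁ·Cp) = 430/(6.82×4.18) = 15.084 K
T_out = 19.9 − 15.084 = 4.8163 °C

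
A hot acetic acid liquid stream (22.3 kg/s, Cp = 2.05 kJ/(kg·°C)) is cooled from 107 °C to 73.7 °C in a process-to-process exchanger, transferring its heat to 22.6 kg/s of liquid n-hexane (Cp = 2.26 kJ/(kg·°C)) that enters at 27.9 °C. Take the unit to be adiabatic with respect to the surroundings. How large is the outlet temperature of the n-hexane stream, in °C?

Heat released by hot stream: Q = 22.3 × 2.05 × (107 − 73.7) = 1522.3 kJ/s
Energy balance on cold side (adiabatic exchanger): Q = ṁ_c·Cp_c·(T_c,out − T_c,in)
T_c,out = 27.9 + 1522.3/(22.6 × 2.26) = 57.705 °C

T_c,out = 57.7 °C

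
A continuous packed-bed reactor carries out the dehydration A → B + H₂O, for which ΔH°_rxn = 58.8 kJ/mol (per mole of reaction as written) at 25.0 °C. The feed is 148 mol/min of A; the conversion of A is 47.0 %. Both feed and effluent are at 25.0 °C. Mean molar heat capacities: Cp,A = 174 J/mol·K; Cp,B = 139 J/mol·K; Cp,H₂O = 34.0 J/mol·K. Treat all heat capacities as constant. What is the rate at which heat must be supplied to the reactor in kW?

Extent of reaction ξ = 0.470 × 148 = 69.56 mol/min
Reaction term: ξ·ΔH°_rxn = 69.56 × 58.8 = 4090.1 kJ/min
Q = ΔH = 4090.1 kJ/min = 68.169 kW
Heat supplied = 68.169 kW

Q_in = 68.2 kW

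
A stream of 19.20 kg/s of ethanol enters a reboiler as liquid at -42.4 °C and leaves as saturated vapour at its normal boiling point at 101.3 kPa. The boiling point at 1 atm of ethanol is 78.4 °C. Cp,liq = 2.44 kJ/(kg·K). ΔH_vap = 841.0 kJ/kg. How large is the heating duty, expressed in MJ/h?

liquid -42.4→78.4 °C: 294.75 kJ/kg
vaporisation at 78.4 °C: 841 kJ/kg
Δh = 294.75 + 841 = 1135.8 kJ/kg
Q = ṁ·Δh = 19.20 kg/s × 1135.8 kJ/kg = 21806 kJ/s
|Q| = 21806 kW = 78503 MJ/h

Q = 78500 MJ/h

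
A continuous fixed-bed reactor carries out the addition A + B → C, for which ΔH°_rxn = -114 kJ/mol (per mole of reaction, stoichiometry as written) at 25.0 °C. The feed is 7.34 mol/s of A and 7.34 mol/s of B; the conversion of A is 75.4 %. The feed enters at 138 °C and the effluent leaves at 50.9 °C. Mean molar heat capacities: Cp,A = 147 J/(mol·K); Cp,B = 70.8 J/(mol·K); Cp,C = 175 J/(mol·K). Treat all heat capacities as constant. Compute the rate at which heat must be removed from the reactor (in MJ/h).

Extent of reaction ξ = 0.754 × 7.34 = 5.5344 mol/s
Reaction term: ξ·ΔH°_rxn = 5.5344 × -114 = -630.92 kJ/s
Sensible, feed 138→25 °C: -180.65 kJ/s
Outlet flows (mol/s): A 1.8056, B 1.8056, C 5.5344
Sensible, products 25→50.9 °C: 35.27 kJ/s
Q = ΔH = -776.29 kJ/s = -776.29 kW
Heat removed = 2794.7 MJ/h

Q_out = 2790 MJ/h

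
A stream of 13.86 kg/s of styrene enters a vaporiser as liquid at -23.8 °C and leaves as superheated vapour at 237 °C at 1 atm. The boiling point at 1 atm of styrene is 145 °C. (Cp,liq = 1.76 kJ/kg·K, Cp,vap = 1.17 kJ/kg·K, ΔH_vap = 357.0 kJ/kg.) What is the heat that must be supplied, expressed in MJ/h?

Q = 38000 MJ/h

liquid -23.8→145 °C: 297.09 kJ/kg
vaporisation at 145 °C: 357 kJ/kg
vapour 145→237 °C: 107.64 kJ/kg
Δh = 297.09 + 357 + 107.64 = 761.73 kJ/kg
Q = ṁ·Δh = 13.86 kg/s × 761.73 kJ/kg = 10558 kJ/s
|Q| = 10558 kW = 38007 MJ/h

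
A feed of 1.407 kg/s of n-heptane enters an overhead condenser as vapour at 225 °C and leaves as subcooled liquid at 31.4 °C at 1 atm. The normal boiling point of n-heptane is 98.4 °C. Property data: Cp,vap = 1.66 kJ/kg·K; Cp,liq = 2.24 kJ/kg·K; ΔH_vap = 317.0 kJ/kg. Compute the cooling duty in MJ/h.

vapour 225→98.4 °C: -210.16 kJ/kg
condensation at 98.4 °C: -317 kJ/kg
liquid 98.4→31.4 °C: -150.08 kJ/kg
Δh = -210.16 + -317 + -150.08 = -677.24 kJ/kg
Q = ṁ·Δh = 1.407 kg/s × -677.24 kJ/kg = -952.87 kJ/s
|Q| = 952.87 kW = 3430.3 MJ/h

Q_c = 3430 MJ/h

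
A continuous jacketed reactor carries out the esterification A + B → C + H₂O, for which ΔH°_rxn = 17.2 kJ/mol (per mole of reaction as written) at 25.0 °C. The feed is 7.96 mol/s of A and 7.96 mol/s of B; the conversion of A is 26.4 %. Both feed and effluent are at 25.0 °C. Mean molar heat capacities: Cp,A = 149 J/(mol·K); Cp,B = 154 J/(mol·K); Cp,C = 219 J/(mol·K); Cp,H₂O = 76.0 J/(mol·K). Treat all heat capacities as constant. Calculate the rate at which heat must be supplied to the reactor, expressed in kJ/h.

Extent of reaction ξ = 0.264 × 7.96 = 2.1014 mol/s
Reaction term: ξ·ΔH°_rxn = 2.1014 × 17.2 = 36.145 kJ/s
Q = ΔH = 36.145 kJ/s = 36.145 kW
Heat supplied = 130120 kJ/h

Q_in = 130000 kJ/h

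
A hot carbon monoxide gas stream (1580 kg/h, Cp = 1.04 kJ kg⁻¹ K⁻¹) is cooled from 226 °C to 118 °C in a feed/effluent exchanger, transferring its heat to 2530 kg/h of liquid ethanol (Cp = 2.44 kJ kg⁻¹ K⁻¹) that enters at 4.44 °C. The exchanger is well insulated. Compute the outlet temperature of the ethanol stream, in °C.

Heat released by hot stream: Q = 1580 × 1.04 × (226 − 118) = 177470 kJ/h
Energy balance on cold side (adiabatic exchanger): Q = ṁ_c·Cp_c·(T_c,out − T_c,in)
T_c,out = 4.44 + 177470/(2530 × 2.44) = 33.188 °C

T_c,out = 33.2 °C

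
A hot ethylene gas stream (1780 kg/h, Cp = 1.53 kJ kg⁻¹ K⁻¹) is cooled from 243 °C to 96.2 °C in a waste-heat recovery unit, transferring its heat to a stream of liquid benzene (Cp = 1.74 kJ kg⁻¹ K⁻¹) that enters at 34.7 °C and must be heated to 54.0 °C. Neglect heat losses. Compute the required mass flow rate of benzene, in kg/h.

Heat released by hot stream: Q = 1780 × 1.53 × (243 − 96.2) = 399800 kJ/h
Energy balance on cold side (adiabatic exchanger): Q = ṁ_c·Cp_c·(T_c,out − T_c,in)
ṁ_c = 399800 / [1.74 × (54.0 − 34.7)] = 11905 kg/h

ṁ_c = 11900 kg/h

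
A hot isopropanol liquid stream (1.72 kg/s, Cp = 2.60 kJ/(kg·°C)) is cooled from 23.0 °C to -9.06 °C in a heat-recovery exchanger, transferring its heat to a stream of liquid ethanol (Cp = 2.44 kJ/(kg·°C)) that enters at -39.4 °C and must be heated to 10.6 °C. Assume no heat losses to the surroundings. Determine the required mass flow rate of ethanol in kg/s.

ṁ_c = 1.18 kg/s

Heat released by hot stream: Q = 1.72 × 2.60 × (23.0 − -9.06) = 143.37 kJ/s
Energy balance on cold side (adiabatic exchanger): Q = ṁ_c·Cp_c·(T_c,out − T_c,in)
ṁ_c = 143.37 / [2.44 × (10.6 − -39.4)] = 1.1752 kg/s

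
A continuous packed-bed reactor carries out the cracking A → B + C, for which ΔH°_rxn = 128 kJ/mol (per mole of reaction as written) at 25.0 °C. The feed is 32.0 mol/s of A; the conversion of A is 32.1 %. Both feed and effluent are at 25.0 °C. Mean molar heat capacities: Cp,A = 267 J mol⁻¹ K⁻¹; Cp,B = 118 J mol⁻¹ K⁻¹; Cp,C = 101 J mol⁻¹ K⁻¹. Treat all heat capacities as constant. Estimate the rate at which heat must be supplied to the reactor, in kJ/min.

Q_in = 78900 kJ/min

Extent of reaction ξ = 0.321 × 32.0 = 10.272 mol/s
Reaction term: ξ·ΔH°_rxn = 10.272 × 128 = 1314.8 kJ/s
Q = ΔH = 1314.8 kJ/s = 1314.8 kW
Heat supplied = 78889 kJ/min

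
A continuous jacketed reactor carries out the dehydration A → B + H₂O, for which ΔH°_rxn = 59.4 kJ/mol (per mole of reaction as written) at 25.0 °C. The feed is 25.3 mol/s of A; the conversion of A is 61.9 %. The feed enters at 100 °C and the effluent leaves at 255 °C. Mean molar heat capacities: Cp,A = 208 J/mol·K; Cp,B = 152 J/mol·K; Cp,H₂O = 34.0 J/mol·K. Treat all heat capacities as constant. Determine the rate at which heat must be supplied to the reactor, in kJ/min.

Q_in = 100000 kJ/min

Extent of reaction ξ = 0.619 × 25.3 = 15.661 mol/s
Reaction term: ξ·ΔH°_rxn = 15.661 × 59.4 = 930.25 kJ/s
Sensible, feed 100→25 °C: -394.68 kJ/s
Outlet flows (mol/s): A 9.6393, B 15.661, H₂O 15.661
Sensible, products 25→255 °C: 1131.1 kJ/s
Q = ΔH = 1666.7 kJ/s = 1666.7 kW
Heat supplied = 100000 kJ/min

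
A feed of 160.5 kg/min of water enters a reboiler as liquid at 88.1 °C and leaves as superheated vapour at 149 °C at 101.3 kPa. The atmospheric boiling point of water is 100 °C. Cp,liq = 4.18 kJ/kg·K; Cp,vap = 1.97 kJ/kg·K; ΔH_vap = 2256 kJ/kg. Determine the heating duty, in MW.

liquid 88.1→100 °C: 49.742 kJ/kg
vaporisation at 100 °C: 2256 kJ/kg
vapour 100→149 °C: 96.53 kJ/kg
Δh = 49.742 + 2256 + 96.53 = 2402.3 kJ/kg
Q = ṁ·Δh = 160.5 kg/min × 2402.3 kJ/kg = 385560 kJ/min
|Q| = 6426.1 kW = 6.4261 MW

Q = 6.43 MW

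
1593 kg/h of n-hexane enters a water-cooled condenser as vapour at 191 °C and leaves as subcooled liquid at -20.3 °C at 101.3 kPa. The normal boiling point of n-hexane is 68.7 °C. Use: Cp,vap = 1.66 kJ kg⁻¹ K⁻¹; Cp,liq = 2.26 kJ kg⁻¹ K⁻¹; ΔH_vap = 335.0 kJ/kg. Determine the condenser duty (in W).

Q_c = 327000 W

vapour 191→68.7 °C: -203.02 kJ/kg
condensation at 68.7 °C: -335 kJ/kg
liquid 68.7→-20.3 °C: -201.14 kJ/kg
Δh = -203.02 + -335 + -201.14 = -739.16 kJ/kg
Q = ṁ·Δh = 1593 kg/h × -739.16 kJ/kg = -1.1775e+06 kJ/h
|Q| = 327.08 kW = 327080 W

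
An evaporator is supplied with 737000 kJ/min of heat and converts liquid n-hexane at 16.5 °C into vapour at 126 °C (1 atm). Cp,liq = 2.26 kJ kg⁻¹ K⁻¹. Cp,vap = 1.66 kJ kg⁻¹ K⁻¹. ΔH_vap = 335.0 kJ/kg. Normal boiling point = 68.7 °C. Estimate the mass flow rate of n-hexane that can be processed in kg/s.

ṁ = 22.4 kg/s

Δh = 2.26×(68.7−16.5) + 335.0 + 1.66×(126−68.7) = 548.09 kJ/kg
Q = 737000 kJ/min = 12283 kJ/s = 12283 kJ/s
ṁ = Q/Δh = 12283 / 548.09 = 22.411 kg/s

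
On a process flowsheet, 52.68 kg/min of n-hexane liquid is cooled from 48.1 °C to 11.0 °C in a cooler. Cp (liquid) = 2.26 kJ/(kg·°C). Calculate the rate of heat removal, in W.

Q = ṁ·Cp·ΔT = 52.68 × 2.26 × (11.0 − 48.1) = -4417 kJ/min
Converting: 4417 / 60 s = 73.617 kW
Cooling duty = 73617 W

Q_c = 73600 W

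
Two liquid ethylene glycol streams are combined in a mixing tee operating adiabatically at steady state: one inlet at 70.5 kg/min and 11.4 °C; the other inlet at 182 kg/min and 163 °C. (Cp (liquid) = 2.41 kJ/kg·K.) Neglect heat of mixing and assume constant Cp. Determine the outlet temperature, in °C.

T_out = 121 °C

Adiabatic, steady state ⇒ Σ ṁᵢCp,ᵢ(T_out − Tᵢ) = 0
T_out = Σ ṁᵢCp,ᵢTᵢ / Σ ṁᵢCp,ᵢ
      = 73432 / 608.52 = 120.67 °C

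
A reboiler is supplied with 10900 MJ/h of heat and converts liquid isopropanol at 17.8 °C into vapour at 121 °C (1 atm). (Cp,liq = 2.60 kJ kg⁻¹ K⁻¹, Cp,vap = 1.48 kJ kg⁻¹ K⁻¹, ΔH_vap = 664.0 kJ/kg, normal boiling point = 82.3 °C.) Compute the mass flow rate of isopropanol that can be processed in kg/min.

Δh = 2.60×(82.3−17.8) + 664.0 + 1.48×(121−82.3) = 888.98 kJ/kg
Q = 10900 MJ/h = 3027.8 kJ/s = 181670 kJ/min
ṁ = Q/Δh = 181670 / 888.98 = 204.35 kg/min

ṁ = 204 kg/min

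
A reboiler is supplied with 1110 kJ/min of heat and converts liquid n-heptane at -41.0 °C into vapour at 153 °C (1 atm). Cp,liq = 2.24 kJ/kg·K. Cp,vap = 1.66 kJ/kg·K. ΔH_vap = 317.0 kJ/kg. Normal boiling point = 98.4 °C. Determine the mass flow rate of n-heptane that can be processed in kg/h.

Δh = 2.24×(98.4−-41.0) + 317.0 + 1.66×(153−98.4) = 719.89 kJ/kg
Q = 1110 kJ/min = 18.5 kJ/s = 66600 kJ/h
ṁ = Q/Δh = 66600 / 719.89 = 92.514 kg/h

ṁ = 92.5 kg/h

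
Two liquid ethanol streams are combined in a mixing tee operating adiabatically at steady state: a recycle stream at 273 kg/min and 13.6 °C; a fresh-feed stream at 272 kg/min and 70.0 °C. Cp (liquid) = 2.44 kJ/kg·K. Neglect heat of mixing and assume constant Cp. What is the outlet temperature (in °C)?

No heat crosses the boundary, so H_out = H_in.
Σ ṁᵢCp,ᵢTᵢ = 273×2.44×13.6 + 272×2.44×70.0 = 55517
Σ ṁᵢCp,ᵢ = 273×2.44 + 272×2.44 = 1329.8
T_out = 55517 / 1329.8 = 41.748 °C

T_out = 41.7 °C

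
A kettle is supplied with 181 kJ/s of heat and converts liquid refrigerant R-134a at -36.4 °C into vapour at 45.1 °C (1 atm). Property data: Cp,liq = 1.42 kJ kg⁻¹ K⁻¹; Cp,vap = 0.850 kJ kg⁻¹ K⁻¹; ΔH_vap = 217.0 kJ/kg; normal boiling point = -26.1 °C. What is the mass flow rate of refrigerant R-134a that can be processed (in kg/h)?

Δh = 1.42×(-26.1−-36.4) + 217.0 + 0.850×(45.1−-26.1) = 292.15 kJ/kg
Q = 181 kJ/s = 181 kJ/s = 651600 kJ/h
ṁ = Q/Δh = 651600 / 292.15 = 2230.4 kg/h

ṁ = 2230 kg/h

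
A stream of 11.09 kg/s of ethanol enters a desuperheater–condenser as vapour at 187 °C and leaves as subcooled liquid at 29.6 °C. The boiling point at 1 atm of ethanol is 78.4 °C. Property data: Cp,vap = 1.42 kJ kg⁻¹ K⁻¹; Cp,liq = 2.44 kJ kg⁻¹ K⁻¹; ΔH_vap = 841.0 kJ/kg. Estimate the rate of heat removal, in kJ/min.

Q_c = 741000 kJ/min

vapour 187→78.4 °C: -154.21 kJ/kg
condensation at 78.4 °C: -841 kJ/kg
liquid 78.4→29.6 °C: -119.07 kJ/kg
Δh = -154.21 + -841 + -119.07 = -1114.3 kJ/kg
Q = ṁ·Δh = 11.09 kg/s × -1114.3 kJ/kg = -12357 kJ/s
|Q| = 12357 kW = 741440 kJ/min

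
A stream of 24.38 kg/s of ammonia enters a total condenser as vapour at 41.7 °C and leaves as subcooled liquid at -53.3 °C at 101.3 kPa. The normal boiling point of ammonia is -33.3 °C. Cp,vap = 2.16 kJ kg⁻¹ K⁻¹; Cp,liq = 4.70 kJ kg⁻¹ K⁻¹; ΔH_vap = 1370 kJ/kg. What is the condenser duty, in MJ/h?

Q_c = 143000 MJ/h

vapour 41.7→-33.3 °C: -162 kJ/kg
condensation at -33.3 °C: -1370 kJ/kg
liquid -33.3→-53.3 °C: -94 kJ/kg
Δh = -162 + -1370 + -94 = -1626 kJ/kg
Q = ṁ·Δh = 24.38 kg/s × -1626 kJ/kg = -39642 kJ/s
|Q| = 39642 kW = 142710 MJ/h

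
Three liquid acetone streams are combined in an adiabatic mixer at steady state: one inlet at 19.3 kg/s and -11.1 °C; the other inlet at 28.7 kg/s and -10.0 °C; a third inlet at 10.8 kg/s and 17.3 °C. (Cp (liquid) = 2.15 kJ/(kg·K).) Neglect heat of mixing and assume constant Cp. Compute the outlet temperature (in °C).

T_out = -5.35 °C

Adiabatic, steady state ⇒ Σ ṁᵢCp,ᵢ(T_out − Tᵢ) = 0
Σ ṁᵢCp,ᵢTᵢ = 19.3×2.15×-11.1 + 28.7×2.15×-10.0 + 10.8×2.15×17.3 = -675.94
Σ ṁᵢCp,ᵢ = 19.3×2.15 + 28.7×2.15 + 10.8×2.15 = 126.42
T_out = -675.94 / 126.42 = -5.3468 °C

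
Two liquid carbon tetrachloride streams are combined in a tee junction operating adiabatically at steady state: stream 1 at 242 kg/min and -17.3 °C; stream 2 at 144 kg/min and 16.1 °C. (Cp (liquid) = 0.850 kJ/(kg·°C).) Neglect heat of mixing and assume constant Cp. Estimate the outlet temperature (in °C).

T_out = -4.84 °C

Energy balance with Q = 0: Σ ṁᵢCp,ᵢ(T_out − Tᵢ) = 0
T_out = Σ ṁᵢCp,ᵢTᵢ / Σ ṁᵢCp,ᵢ
      = -1588 / 328.1 = -4.8399 °C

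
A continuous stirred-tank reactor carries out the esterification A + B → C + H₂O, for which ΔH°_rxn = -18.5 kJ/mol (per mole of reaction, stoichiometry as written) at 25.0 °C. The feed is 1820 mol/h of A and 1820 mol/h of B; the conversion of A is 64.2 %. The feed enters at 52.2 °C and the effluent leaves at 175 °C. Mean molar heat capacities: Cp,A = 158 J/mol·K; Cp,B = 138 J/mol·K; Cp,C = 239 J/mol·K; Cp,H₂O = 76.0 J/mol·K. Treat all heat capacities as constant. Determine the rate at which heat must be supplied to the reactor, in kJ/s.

Extent of reaction ξ = 0.642 × 1820 = 1168.4 mol/h
Reaction term: ξ·ΔH°_rxn = 1168.4 × -18.5 = -21616 kJ/h
Sensible, feed 52.2→25 °C: -14653 kJ/h
Outlet flows (mol/h): A 651.56, B 651.56, C 1168.4, H₂O 1168.4
Sensible, products 25→175 °C: 84138 kJ/h
Q = ΔH = 47869 kJ/h = 13.297 kW
Heat supplied = 13.297 kJ/s

Q_in = 13.3 kJ/s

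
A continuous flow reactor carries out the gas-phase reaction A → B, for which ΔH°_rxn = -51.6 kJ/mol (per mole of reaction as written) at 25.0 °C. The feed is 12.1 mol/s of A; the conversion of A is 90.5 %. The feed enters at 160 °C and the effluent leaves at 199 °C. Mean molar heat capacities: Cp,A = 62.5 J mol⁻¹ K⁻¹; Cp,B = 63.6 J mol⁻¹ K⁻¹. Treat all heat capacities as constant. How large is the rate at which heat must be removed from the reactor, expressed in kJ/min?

Extent of reaction ξ = 0.905 × 12.1 = 10.95 mol/s
Reaction term: ξ·ΔH°_rxn = 10.95 × -51.6 = -565.05 kJ/s
Sensible, feed 160→25 °C: -102.09 kJ/s
Outlet flows (mol/s): A 1.1495, B 10.95
Sensible, products 25→199 °C: 133.68 kJ/s
Q = ΔH = -533.46 kJ/s = -533.46 kW
Heat removed = 32007 kJ/min

Q_out = 32000 kJ/min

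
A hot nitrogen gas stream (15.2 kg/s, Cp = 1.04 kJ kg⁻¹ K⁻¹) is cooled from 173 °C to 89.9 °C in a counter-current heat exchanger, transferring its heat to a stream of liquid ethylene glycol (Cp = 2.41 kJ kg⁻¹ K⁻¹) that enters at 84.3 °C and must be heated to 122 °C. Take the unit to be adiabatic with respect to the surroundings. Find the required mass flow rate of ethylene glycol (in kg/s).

Heat released by hot stream: Q = 15.2 × 1.04 × (173 − 89.9) = 1313.6 kJ/s
Energy balance on cold side (adiabatic exchanger): Q = ṁ_c·Cp_c·(T_c,out − T_c,in)
ṁ_c = 1313.6 / [2.41 × (122 − 84.3)] = 14.458 kg/s

ṁ_c = 14.5 kg/s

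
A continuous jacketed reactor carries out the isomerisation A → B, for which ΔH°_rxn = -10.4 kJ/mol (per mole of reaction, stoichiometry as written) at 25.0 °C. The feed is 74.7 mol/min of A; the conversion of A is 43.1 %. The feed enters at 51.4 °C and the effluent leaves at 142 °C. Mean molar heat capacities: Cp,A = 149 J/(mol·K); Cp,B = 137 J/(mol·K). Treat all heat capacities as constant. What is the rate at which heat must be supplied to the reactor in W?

Q_in = 10500 W

Extent of reaction ξ = 0.431 × 74.7 = 32.196 mol/min
Reaction term: ξ·ΔH°_rxn = 32.196 × -10.4 = -334.84 kJ/min
Sensible, feed 51.4→25 °C: -293.84 kJ/min
Outlet flows (mol/min): A 42.504, B 32.196
Sensible, products 25→142 °C: 1257 kJ/min
Q = ΔH = 628.37 kJ/min = 10.473 kW
Heat supplied = 10473 W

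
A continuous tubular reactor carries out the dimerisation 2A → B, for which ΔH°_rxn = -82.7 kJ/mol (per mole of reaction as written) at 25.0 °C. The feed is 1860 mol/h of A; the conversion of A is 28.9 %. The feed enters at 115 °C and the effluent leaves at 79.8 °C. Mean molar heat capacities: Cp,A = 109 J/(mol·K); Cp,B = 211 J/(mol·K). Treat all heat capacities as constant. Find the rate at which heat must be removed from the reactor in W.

Q_out = 8190 W

Extent of reaction ξ = 0.289 × 1860 / 2 = 268.77 mol/h
Reaction term: ξ·ΔH°_rxn = 268.77 × -82.7 = -22227 kJ/h
Sensible, feed 115→25 °C: -18247 kJ/h
Outlet flows (mol/h): A 1322.5, B 268.77
Sensible, products 25→79.8 °C: 11007 kJ/h
Q = ΔH = -29467 kJ/h = -8.1852 kW
Heat removed = 8185.2 W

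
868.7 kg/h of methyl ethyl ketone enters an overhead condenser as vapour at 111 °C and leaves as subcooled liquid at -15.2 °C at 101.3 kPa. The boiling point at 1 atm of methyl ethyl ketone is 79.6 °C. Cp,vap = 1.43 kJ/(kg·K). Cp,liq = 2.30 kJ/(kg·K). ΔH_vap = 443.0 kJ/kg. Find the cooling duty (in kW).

vapour 111→79.6 °C: -44.902 kJ/kg
condensation at 79.6 °C: -443 kJ/kg
liquid 79.6→-15.2 °C: -218.04 kJ/kg
Δh = -44.902 + -443 + -218.04 = -705.94 kJ/kg
Q = ṁ·Δh = 868.7 kg/h × -705.94 kJ/kg = -613250 kJ/h
|Q| = 170.35 kW

Q_c = 170 kW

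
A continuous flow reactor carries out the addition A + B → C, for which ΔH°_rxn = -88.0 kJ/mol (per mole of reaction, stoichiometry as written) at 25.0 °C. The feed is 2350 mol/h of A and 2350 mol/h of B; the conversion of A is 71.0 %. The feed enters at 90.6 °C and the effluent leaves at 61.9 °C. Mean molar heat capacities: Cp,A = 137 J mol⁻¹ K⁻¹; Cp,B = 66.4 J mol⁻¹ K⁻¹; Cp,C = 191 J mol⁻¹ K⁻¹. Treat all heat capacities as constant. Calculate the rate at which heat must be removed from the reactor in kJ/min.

Extent of reaction ξ = 0.710 × 2350 = 1668.5 mol/h
Reaction term: ξ·ΔH°_rxn = 1668.5 × -88.0 = -146830 kJ/h
Sensible, feed 90.6→25 °C: -31356 kJ/h
Outlet flows (mol/h): A 681.5, B 681.5, C 1668.5
Sensible, products 25→61.9 °C: 16874 kJ/h
Q = ΔH = -161310 kJ/h = -44.808 kW
Heat removed = 2688.5 kJ/min

Q_out = 2690 kJ/min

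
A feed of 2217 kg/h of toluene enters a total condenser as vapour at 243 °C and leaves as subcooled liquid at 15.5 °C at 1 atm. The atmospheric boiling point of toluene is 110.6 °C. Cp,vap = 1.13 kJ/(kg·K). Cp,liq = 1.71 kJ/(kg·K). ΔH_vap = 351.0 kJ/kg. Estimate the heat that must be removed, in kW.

vapour 243→110.6 °C: -149.61 kJ/kg
condensation at 110.6 °C: -351 kJ/kg
liquid 110.6→15.5 °C: -162.62 kJ/kg
Δh = -149.61 + -351 + -162.62 = -663.23 kJ/kg
Q = ṁ·Δh = 2217 kg/h × -663.23 kJ/kg = -1.4704e+06 kJ/h
|Q| = 408.44 kW

Q_c = 408 kW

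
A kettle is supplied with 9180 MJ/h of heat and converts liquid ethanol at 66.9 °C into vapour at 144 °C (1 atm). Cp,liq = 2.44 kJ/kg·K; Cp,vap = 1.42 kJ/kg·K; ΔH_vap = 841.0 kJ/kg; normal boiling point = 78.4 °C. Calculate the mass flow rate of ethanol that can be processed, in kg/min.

Δh = 2.44×(78.4−66.9) + 841.0 + 1.42×(144−78.4) = 962.21 kJ/kg
Q = 9180 MJ/h = 2550 kJ/s = 153000 kJ/min
ṁ = Q/Δh = 153000 / 962.21 = 159.01 kg/min

ṁ = 159 kg/min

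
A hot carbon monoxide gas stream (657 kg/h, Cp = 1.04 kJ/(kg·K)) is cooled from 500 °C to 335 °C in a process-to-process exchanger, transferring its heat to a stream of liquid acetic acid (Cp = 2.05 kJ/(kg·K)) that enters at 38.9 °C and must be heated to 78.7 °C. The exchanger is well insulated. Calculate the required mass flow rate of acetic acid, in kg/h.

Heat released by hot stream: Q = 657 × 1.04 × (500 − 335) = 112740 kJ/h
Energy balance on cold side (adiabatic exchanger): Q = ṁ_c·Cp_c·(T_c,out − T_c,in)
ṁ_c = 112740 / [2.05 × (78.7 − 38.9)] = 1381.8 kg/h

ṁ_c = 1380 kg/h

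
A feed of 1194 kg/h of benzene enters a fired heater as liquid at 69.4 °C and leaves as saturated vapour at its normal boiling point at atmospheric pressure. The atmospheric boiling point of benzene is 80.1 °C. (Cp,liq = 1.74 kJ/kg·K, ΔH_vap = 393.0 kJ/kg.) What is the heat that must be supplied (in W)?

liquid 69.4→80.1 °C: 18.618 kJ/kg
vaporisation at 80.1 °C: 393 kJ/kg
Δh = 18.618 + 393 = 411.62 kJ/kg
Q = ṁ·Δh = 1194 kg/h × 411.62 kJ/kg = 491470 kJ/h
|Q| = 136.52 kW = 136520 W

Q = 137000 W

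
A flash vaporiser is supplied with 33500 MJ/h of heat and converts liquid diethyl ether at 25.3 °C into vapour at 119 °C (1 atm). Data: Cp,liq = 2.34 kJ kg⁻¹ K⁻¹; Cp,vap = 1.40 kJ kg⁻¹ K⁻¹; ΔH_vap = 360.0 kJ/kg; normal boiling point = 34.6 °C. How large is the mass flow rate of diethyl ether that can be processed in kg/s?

ṁ = 18.6 kg/s

Δh = 2.34×(34.6−25.3) + 360.0 + 1.40×(119−34.6) = 499.92 kJ/kg
Q = 33500 MJ/h = 9305.6 kJ/s = 9305.6 kJ/s
ṁ = Q/Δh = 9305.6 / 499.92 = 18.614 kg/s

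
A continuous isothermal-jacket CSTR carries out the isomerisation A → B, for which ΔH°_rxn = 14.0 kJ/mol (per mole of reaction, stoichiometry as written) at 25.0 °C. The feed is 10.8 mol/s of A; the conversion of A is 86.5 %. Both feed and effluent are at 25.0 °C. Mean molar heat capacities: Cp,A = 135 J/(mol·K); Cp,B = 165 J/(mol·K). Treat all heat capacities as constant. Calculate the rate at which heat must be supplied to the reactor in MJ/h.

Q_in = 471 MJ/h

Extent of reaction ξ = 0.865 × 10.8 = 9.342 mol/s
Reaction term: ξ·ΔH°_rxn = 9.342 × 14.0 = 130.79 kJ/s
Q = ΔH = 130.79 kJ/s = 130.79 kW
Heat supplied = 470.84 MJ/h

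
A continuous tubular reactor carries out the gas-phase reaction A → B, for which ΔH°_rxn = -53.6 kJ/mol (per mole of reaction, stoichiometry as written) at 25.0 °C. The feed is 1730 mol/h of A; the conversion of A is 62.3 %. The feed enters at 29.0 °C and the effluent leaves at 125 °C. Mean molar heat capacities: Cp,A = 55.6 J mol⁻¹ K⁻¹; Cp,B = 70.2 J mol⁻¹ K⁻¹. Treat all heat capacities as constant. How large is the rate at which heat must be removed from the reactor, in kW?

Extent of reaction ξ = 0.623 × 1730 = 1077.8 mol/h
Reaction term: ξ·ΔH°_rxn = 1077.8 × -53.6 = -57770 kJ/h
Sensible, feed 29.0→25 °C: -384.75 kJ/h
Outlet flows (mol/h): A 652.21, B 1077.8
Sensible, products 25→125 °C: 11192 kJ/h
Q = ΔH = -46962 kJ/h = -13.045 kW
Heat removed = 13.045 kW

Q_out = 13.0 kW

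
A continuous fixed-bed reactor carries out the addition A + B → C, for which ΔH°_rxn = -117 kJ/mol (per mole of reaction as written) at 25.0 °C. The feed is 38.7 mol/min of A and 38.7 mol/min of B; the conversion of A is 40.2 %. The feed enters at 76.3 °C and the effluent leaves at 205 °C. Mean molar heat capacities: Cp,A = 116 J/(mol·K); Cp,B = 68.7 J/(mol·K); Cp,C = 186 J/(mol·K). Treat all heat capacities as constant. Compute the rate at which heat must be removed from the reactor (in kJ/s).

Extent of reaction ξ = 0.402 × 38.7 = 15.557 mol/min
Reaction term: ξ·ΔH°_rxn = 15.557 × -117 = -1820.2 kJ/min
Sensible, feed 76.3→25 °C: -366.69 kJ/min
Outlet flows (mol/min): A 23.143, B 23.143, C 15.557
Sensible, products 25→205 °C: 1290.3 kJ/min
Q = ΔH = -896.64 kJ/min = -14.944 kW
Heat removed = 14.944 kJ/s

Q_out = 14.9 kJ/s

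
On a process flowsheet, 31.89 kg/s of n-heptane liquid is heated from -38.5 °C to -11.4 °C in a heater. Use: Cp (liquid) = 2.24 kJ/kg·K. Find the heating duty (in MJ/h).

Q = ṁ·Cp·ΔT = 31.89 × 2.24 × (-11.4 − -38.5) = 1935.9 kJ/s
Heating duty = 6969.1 MJ/h

Q = 6970 MJ/h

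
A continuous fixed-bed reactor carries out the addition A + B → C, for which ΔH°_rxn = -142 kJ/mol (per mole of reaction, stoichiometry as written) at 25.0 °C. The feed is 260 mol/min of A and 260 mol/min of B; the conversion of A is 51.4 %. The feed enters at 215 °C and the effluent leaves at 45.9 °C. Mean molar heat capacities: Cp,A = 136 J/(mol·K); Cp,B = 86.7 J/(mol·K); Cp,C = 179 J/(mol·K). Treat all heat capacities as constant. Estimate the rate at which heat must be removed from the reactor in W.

Extent of reaction ξ = 0.514 × 260 = 133.64 mol/min
Reaction term: ξ·ΔH°_rxn = 133.64 × -142 = -18977 kJ/min
Sensible, feed 215→25 °C: -11001 kJ/min
Outlet flows (mol/min): A 126.36, B 126.36, C 133.64
Sensible, products 25→45.9 °C: 1088.1 kJ/min
Q = ΔH = -28890 kJ/min = -481.5 kW
Heat removed = 481500 W

Q_out = 482000 W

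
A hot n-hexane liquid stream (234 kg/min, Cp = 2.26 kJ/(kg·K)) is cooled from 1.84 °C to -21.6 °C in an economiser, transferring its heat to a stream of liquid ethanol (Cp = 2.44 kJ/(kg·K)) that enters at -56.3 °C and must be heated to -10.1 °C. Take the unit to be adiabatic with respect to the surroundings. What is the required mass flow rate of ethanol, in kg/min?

Heat released by hot stream: Q = 234 × 2.26 × (1.84 − -21.6) = 12396 kJ/min
Energy balance on cold side (adiabatic exchanger): Q = ṁ_c·Cp_c·(T_c,out − T_c,in)
ṁ_c = 12396 / [2.44 × (-10.1 − -56.3)] = 109.96 kg/min

ṁ_c = 110 kg/min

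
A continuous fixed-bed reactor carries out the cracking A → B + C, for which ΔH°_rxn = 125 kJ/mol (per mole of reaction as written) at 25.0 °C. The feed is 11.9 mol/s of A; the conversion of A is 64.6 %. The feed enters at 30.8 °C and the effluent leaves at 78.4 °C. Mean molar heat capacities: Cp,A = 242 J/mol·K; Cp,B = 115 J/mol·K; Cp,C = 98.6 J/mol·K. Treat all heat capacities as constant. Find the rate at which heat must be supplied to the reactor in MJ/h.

Q_in = 3910 MJ/h

Extent of reaction ξ = 0.646 × 11.9 = 7.6874 mol/s
Reaction term: ξ·ΔH°_rxn = 7.6874 × 125 = 960.93 kJ/s
Sensible, feed 30.8→25 °C: -16.703 kJ/s
Outlet flows (mol/s): A 4.2126, B 7.6874, C 7.6874
Sensible, products 25→78.4 °C: 142.12 kJ/s
Q = ΔH = 1086.3 kJ/s = 1086.3 kW
Heat supplied = 3910.8 MJ/h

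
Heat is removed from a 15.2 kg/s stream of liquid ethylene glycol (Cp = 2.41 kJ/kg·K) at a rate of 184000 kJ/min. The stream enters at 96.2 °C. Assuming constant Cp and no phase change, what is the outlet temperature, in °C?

T_out = 12.5 °C

Q = 184000 kJ/min = 3066.7 kJ/s
ΔT = Q/(ṁ·Cp) = 3066.7/(15.2×2.41) = 83.716 K
T_out = 96.2 − 83.716 = 12.484 °C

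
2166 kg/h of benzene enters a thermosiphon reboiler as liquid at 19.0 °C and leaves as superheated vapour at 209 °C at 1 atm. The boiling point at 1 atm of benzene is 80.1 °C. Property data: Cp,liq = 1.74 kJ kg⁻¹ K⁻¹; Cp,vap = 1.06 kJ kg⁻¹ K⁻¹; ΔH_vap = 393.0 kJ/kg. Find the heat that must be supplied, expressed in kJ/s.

Q = 383 kJ/s

liquid 19.0→80.1 °C: 106.31 kJ/kg
vaporisation at 80.1 °C: 393 kJ/kg
vapour 80.1→209 °C: 136.63 kJ/kg
Δh = 106.31 + 393 + 136.63 = 635.95 kJ/kg
Q = ṁ·Δh = 2166 kg/h × 635.95 kJ/kg = 1.3775e+06 kJ/h
|Q| = 382.63 kW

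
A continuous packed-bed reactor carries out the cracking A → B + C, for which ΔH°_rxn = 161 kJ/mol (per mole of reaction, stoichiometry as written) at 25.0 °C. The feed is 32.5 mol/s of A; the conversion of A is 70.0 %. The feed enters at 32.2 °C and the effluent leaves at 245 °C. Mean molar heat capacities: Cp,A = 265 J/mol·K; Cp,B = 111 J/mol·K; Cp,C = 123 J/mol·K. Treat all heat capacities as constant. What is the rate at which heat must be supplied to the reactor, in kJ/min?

Q_in = 320000 kJ/min

Extent of reaction ξ = 0.700 × 32.5 = 22.75 mol/s
Reaction term: ξ·ΔH°_rxn = 22.75 × 161 = 3662.8 kJ/s
Sensible, feed 32.2→25 °C: -62.01 kJ/s
Outlet flows (mol/s): A 9.75, B 22.75, C 22.75
Sensible, products 25→245 °C: 1739.6 kJ/s
Q = ΔH = 5340.3 kJ/s = 5340.3 kW
Heat supplied = 320420 kJ/min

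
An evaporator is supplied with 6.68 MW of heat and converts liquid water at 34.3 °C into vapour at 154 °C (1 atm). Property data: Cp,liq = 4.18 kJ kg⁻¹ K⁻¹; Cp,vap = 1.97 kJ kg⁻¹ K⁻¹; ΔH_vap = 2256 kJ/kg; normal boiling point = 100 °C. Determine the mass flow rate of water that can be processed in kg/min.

ṁ = 152 kg/min

Δh = 4.18×(100−34.3) + 2256 + 1.97×(154−100) = 2637 kJ/kg
Q = 6.68 MW = 6680 kJ/s = 400800 kJ/min
ṁ = Q/Δh = 400800 / 2637 = 151.99 kg/min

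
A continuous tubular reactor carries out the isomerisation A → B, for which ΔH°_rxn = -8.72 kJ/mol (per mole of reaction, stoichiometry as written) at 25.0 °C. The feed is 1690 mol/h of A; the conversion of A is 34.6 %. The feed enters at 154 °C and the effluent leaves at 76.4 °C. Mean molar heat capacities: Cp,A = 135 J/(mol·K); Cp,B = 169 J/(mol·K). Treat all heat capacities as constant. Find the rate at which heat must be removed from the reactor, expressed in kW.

Q_out = 6.05 kW

Extent of reaction ξ = 0.346 × 1690 = 584.74 mol/h
Reaction term: ξ·ΔH°_rxn = 584.74 × -8.72 = -5098.9 kJ/h
Sensible, feed 154→25 °C: -29431 kJ/h
Outlet flows (mol/h): A 1105.3, B 584.74
Sensible, products 25→76.4 °C: 12749 kJ/h
Q = ΔH = -21781 kJ/h = -6.0504 kW
Heat removed = 6.0504 kW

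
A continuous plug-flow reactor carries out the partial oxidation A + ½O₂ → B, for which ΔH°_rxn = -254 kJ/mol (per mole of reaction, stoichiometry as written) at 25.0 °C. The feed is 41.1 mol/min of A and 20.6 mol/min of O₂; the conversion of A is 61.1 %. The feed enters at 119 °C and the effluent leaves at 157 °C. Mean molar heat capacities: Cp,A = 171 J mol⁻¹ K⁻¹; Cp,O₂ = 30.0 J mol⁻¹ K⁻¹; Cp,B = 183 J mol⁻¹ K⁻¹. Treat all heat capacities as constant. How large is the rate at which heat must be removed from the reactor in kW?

Extent of reaction ξ = 0.611 × 41.1 = 25.112 mol/min
Reaction term: ξ·ΔH°_rxn = 25.112 × -254 = -6378.5 kJ/min
Sensible, feed 119→25 °C: -718.73 kJ/min
Outlet flows (mol/min): A 15.988, O₂ 8.044, B 25.112
Sensible, products 25→157 °C: 999.34 kJ/min
Q = ΔH = -6097.9 kJ/min = -101.63 kW
Heat removed = 101.63 kW

Q_out = 102 kW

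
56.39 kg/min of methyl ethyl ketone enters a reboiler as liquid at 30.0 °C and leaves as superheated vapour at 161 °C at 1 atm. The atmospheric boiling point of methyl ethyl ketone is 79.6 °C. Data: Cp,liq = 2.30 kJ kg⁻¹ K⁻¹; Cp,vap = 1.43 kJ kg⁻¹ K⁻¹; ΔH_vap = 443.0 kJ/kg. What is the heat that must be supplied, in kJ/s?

Q = 633 kJ/s

liquid 30.0→79.6 °C: 114.08 kJ/kg
vaporisation at 79.6 °C: 443 kJ/kg
vapour 79.6→161 °C: 116.4 kJ/kg
Δh = 114.08 + 443 + 116.4 = 673.48 kJ/kg
Q = ṁ·Δh = 56.39 kg/min × 673.48 kJ/kg = 37978 kJ/min
|Q| = 632.96 kW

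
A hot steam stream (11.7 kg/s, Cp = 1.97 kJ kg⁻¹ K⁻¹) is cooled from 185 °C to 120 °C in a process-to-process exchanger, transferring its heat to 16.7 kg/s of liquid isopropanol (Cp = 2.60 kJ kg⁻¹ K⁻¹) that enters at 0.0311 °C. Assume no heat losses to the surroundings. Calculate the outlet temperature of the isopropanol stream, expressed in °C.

Heat released by hot stream: Q = 11.7 × 1.97 × (185 − 120) = 1498.2 kJ/s
Energy balance on cold side (adiabatic exchanger): Q = ṁ_c·Cp_c·(T_c,out − T_c,in)
T_c,out = 0.0311 + 1498.2/(16.7 × 2.60) = 34.536 °C

T_c,out = 34.5 °C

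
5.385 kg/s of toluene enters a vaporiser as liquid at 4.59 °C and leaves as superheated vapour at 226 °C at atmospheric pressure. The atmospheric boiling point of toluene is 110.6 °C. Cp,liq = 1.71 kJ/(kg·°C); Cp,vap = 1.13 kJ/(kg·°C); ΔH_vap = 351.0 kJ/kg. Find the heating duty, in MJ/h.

Q = 12800 MJ/h

liquid 4.59→110.6 °C: 181.28 kJ/kg
vaporisation at 110.6 °C: 351 kJ/kg
vapour 110.6→226 °C: 130.4 kJ/kg
Δh = 181.28 + 351 + 130.4 = 662.68 kJ/kg
Q = ṁ·Δh = 5.385 kg/s × 662.68 kJ/kg = 3568.5 kJ/s
|Q| = 3568.5 kW = 12847 MJ/h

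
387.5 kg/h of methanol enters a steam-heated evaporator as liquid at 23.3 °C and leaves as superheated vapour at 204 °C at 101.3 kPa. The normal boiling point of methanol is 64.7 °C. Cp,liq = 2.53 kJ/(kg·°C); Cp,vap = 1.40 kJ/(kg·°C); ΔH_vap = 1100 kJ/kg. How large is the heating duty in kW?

liquid 23.3→64.7 °C: 104.74 kJ/kg
vaporisation at 64.7 °C: 1100 kJ/kg
vapour 64.7→204 °C: 195.02 kJ/kg
Δh = 104.74 + 1100 + 195.02 = 1399.8 kJ/kg
Q = ṁ·Δh = 387.5 kg/h × 1399.8 kJ/kg = 542410 kJ/h
|Q| = 150.67 kW

Q = 151 kW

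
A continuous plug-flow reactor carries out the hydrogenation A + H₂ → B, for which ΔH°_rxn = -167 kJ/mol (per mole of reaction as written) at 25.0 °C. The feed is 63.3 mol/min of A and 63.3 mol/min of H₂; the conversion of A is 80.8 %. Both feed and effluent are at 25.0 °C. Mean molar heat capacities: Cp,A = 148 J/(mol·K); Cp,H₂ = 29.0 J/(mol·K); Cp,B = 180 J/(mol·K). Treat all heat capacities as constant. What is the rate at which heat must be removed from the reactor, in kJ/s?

Q_out = 142 kJ/s

Extent of reaction ξ = 0.808 × 63.3 = 51.146 mol/min
Reaction term: ξ·ΔH°_rxn = 51.146 × -167 = -8541.4 kJ/min
Q = ΔH = -8541.4 kJ/min = -142.36 kW
Heat removed = 142.36 kJ/s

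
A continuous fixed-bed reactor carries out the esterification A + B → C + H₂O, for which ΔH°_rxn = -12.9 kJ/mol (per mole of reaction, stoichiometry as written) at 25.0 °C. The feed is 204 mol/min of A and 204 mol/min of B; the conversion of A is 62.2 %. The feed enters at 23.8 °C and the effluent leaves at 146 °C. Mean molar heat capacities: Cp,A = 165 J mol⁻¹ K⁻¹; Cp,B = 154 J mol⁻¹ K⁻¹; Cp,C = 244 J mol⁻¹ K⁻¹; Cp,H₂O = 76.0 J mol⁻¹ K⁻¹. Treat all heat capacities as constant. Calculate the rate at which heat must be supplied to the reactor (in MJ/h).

Q_in = 380 MJ/h

Extent of reaction ξ = 0.622 × 204 = 126.89 mol/min
Reaction term: ξ·ΔH°_rxn = 126.89 × -12.9 = -1636.9 kJ/min
Sensible, feed 23.8→25 °C: 78.091 kJ/min
Outlet flows (mol/min): A 77.112, B 77.112, C 126.89, H₂O 126.89
Sensible, products 25→146 °C: 7889.5 kJ/min
Q = ΔH = 6330.8 kJ/min = 105.51 kW
Heat supplied = 379.85 MJ/h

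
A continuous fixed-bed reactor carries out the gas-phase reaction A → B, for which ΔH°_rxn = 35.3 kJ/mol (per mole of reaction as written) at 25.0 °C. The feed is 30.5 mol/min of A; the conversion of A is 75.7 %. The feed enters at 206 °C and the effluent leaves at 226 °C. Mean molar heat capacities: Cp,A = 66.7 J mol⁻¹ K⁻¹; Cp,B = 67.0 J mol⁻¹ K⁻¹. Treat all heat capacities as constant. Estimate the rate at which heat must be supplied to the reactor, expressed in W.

Q_in = 14300 W

Extent of reaction ξ = 0.757 × 30.5 = 23.088 mol/min
Reaction term: ξ·ΔH°_rxn = 23.088 × 35.3 = 815.02 kJ/min
Sensible, feed 206→25 °C: -368.22 kJ/min
Outlet flows (mol/min): A 7.4115, B 23.088
Sensible, products 25→226 °C: 410.3 kJ/min
Q = ΔH = 857.1 kJ/min = 14.285 kW
Heat supplied = 14285 W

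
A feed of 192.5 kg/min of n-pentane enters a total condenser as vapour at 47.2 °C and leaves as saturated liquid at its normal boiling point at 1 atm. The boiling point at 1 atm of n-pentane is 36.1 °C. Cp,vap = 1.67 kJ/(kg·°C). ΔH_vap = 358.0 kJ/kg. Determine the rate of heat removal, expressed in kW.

Q_c = 1210 kW

vapour 47.2→36.1 °C: -18.537 kJ/kg
condensation at 36.1 °C: -358 kJ/kg
Δh = -18.537 + -358 = -376.54 kJ/kg
Q = ṁ·Δh = 192.5 kg/min × -376.54 kJ/kg = -72483 kJ/min
|Q| = 1208.1 kW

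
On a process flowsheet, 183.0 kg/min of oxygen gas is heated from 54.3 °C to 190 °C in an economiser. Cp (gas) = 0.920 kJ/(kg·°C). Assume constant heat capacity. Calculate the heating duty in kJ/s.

Q = 381 kJ/s

Q = ṁ·Cp·ΔT = 183.0 × 0.920 × (190 − 54.3) = 22846 kJ/min
Converting: 22846 / 60 s = 380.77 kW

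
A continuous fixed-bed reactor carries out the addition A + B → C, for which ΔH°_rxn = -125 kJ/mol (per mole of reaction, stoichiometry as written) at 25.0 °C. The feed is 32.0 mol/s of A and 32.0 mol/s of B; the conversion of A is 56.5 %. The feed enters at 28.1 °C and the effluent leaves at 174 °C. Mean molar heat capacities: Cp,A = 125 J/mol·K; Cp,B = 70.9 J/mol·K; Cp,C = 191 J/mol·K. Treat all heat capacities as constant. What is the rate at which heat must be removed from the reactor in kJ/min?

Q_out = 81500 kJ/min

Extent of reaction ξ = 0.565 × 32.0 = 18.08 mol/s
Reaction term: ξ·ΔH°_rxn = 18.08 × -125 = -2260 kJ/s
Sensible, feed 28.1→25 °C: -19.433 kJ/s
Outlet flows (mol/s): A 13.92, B 13.92, C 18.08
Sensible, products 25→174 °C: 920.85 kJ/s
Q = ΔH = -1358.6 kJ/s = -1358.6 kW
Heat removed = 81515 kJ/min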